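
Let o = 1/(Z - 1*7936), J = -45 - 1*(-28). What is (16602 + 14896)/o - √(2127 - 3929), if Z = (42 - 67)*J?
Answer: -236581478 - I*√1802 ≈ -2.3658e+8 - 42.45*I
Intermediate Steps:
J = -17 (J = -45 + 28 = -17)
Z = 425 (Z = (42 - 67)*(-17) = -25*(-17) = 425)
o = -1/7511 (o = 1/(425 - 1*7936) = 1/(425 - 7936) = 1/(-7511) = -1/7511 ≈ -0.00013314)
(16602 + 14896)/o - √(2127 - 3929) = (16602 + 14896)/(-1/7511) - √(2127 - 3929) = 31498*(-7511) - √(-1802) = -236581478 - I*√1802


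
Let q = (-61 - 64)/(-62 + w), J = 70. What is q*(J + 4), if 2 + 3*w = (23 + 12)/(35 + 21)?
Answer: 222000/1499 ≈ 148.10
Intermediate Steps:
w = -11/24 (w = -2/3 + ((23 + 12)/(35 + 21))/3 = -2/3 + (35/56)/3 = -2/3 + (35*(1/56))/3 = -2/3 + (1/3)*(5/8) = -2/3 + 5/24 = -11/24 ≈ -0.45833)
q = 3000/1499 (q = (-61 - 64)/(-62 - 11/24) = -125/(-1499/24) = -125*(-24/1499) = 3000/1499 ≈ 2.0013)
q*(J + 4) = 3000*(70 + 4)/1499 = (3000/1499)*74 = 222000/1499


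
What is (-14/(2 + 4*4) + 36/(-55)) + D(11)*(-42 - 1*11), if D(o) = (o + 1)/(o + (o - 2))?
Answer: -3290/99 ≈ -33.232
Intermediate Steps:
D(o) = (1 + o)/(-2 + 2*o) (D(o) = (1 + o)/(o + (-2 + o)) = (1 + o)/(-2 + 2*o))
(-14/(2 + 4*4) + 36/(-55)) + D(11)*(-42 - 1*11) = (-14/(2 + 4*4) + 36/(-55)) + ((1 + 11)/(2*(-1 + 11)))*(-42 - 1*11) = (-14/(2 + 16) + 36*(-1/55)) + ((½)*12/10)*(-42 - 11) = (-14/18 - 36/55) + ((½)*(⅒)*12)*(-53) = (-14*1/18 - 36/55) + (⅗)*(-53) = (-7/9 - 36/55) - 159/5 = -709/495 - 159/5 = -3290/99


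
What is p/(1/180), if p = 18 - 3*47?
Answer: -22140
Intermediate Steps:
p = -123 (p = 18 - 141 = -123)
p/(1/180) = -123/(1/180) = -123/1/180 = -123*180 = -22140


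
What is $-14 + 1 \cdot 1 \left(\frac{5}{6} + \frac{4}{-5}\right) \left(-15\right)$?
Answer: $- \frac{29}{2} \approx -14.5$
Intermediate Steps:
$-14 + 1 \cdot 1 \left(\frac{5}{6} + \frac{4}{-5}\right) \left(-15\right) = -14 + 1 \left(5 \cdot \frac{1}{6} + 4 \left(- \frac{1}{5}\right)\right) \left(-15\right) = -14 + 1 \left(\frac{5}{6} - \frac{4}{5}\right) \left(-15\right) = -14 + 1 \cdot \frac{1}{30} \left(-15\right) = -14 + \frac{1}{30} \left(-15\right) = -14 - \frac{1}{2} = - \frac{29}{2}$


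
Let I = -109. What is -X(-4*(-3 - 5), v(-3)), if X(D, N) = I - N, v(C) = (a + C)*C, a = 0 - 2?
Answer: 124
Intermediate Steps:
a = -2
v(C) = C*(-2 + C) (v(C) = (-2 + C)*C = C*(-2 + C))
X(D, N) = -109 - N
-X(-4*(-3 - 5), v(-3)) = -(-109 - (-3)*(-2 - 3)) = -(-109 - (-3)*(-5)) = -(-109 - 1*15) = -(-109 - 15) = -1*(-124) = 124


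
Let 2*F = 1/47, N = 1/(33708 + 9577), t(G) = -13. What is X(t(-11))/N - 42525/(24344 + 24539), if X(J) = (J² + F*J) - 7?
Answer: 32193424468475/4595002 ≈ 7.0062e+6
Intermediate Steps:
N = 1/43285 ≈ 2.3103e-5
F = 1/94 (F = (½)/47 = (½)*(1/47) = 1/94 ≈ 0.010638)
X(J) = -7 + J² + J/94 (X(J) = (J² + J/94) - 7 = -7 + J² + J/94)
X(t(-11))/N - 42525/(24344 + 24539) = (-7 + (-13)² + (1/94)*(-13))/(1/43285) - 42525/(24344 + 24539) = (-7 + 169 - 13/94)*43285 - 42525/48883 = (15215/94)*43285 - 42525*1/48883 = 658581275/94 - 42525/48883 = 32193424468475/4595002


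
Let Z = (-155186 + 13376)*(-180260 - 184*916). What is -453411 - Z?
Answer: -49464348651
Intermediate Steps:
Z = 49463895240 (Z = -141810*(-180260 - 168544) = -141810*(-348804) = 49463895240)
-453411 - Z = -453411 - 1*49463895240 = -453411 - 49463895240 = -49464348651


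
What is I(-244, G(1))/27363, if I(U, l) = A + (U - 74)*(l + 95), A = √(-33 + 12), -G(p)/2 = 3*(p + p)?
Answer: -8798/9121 + I*√21/27363 ≈ -0.96459 + 0.00016747*I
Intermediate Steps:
G(p) = -12*p (G(p) = -6*(p + p) = -6*2*p = -12*p)
A = I*√21 (A = √(-21) = I*√21 ≈ 4.5826*I)
I(U, l) = I*√21 + (-74 + U)*(95 + l) (I(U, l) = I*√21 + (U - 74)*(l + 95) = I*√21 + (-74 + U)*(95 + l))
I(-244, G(1))/27363 = (-7030 - (-888) + 95*(-244) + I*√21 - (-2928))/27363 = (-7030 - 74*(-12) - 23180 + I*√21 - 244*(-12))*(1/27363) = (-7030 + 888 - 23180 + I*√21 + 2928)*(1/27363) = (-26394 + I*√21)*(1/27363) = -8798/9121 + I*√21/27363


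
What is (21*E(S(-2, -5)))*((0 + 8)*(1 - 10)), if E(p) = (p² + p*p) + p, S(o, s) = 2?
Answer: -15120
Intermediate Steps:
E(p) = p + 2*p² (E(p) = (p² + p²) + p = 2*p² + p = p + 2*p²)
(21*E(S(-2, -5)))*((0 + 8)*(1 - 10)) = (21*(2*(1 + 2*2)))*((0 + 8)*(1 - 10)) = (21*(2*(1 + 4)))*(8*(-9)) = (21*(2*5))*(-72) = (21*10)*(-72) = 210*(-72) = -15120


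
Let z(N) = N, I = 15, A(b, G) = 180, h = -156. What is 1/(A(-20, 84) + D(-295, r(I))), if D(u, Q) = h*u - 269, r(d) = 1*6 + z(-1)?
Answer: 1/45931 ≈ 2.1772e-5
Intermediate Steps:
r(d) = 5 (r(d) = 1*6 - 1 = 6 - 1 = 5)
D(u, Q) = -269 - 156*u (D(u, Q) = -156*u - 269 = -269 - 156*u)
1/(A(-20, 84) + D(-295, r(I))) = 1/(180 + (-269 - 156*(-295))) = 1/(180 + (-269 + 46020)) = 1/(180 + 45751) = 1/45931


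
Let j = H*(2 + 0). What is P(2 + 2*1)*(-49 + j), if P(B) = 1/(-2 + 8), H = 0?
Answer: -49/6 ≈ -8.1667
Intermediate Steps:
j = 0 (j = 0*(2 + 0) = 0*2 = 0)
P(B) = 1/6
P(2 + 2*1)*(-49 + j) = (-49 + 0)/6 = (1/6)*(-49) = -49/6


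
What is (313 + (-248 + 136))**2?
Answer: 40401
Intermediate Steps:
(313 + (-248 + 136))**2 = (313 - 112)**2 = 201**2 = 40401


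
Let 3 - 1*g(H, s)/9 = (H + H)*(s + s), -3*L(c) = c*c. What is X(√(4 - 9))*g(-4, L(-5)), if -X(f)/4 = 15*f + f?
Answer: 75072*I*√5 ≈ 1.6787e+5*I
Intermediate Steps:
L(c) = -c²/3 (L(c) = -c*c/3 = -c²/3)
X(f) = -64*f (X(f) = -4*(15*f + f) = -64*f)
g(H, s) = 27 - 36*H*s (g(H, s) = 27 - 9*(H + H)*(s + s) = 27 - 9*2*H*2*s = 27 - 36*H*s)
X(√(4 - 9))*g(-4, L(-5)) = (-64*√(4 - 9))*(27 - 36*(-4)*(-⅓*(-5)²)) = (-64*I*√5)*(27 - 36*(-4)*(-⅓*25)) = (-64*I*√5)*(27 - 36*(-4)*(-25/3)) = (-64*I*√5)*(27 - 1200) = -64*I*√5*(-1173) = 75072*I*√5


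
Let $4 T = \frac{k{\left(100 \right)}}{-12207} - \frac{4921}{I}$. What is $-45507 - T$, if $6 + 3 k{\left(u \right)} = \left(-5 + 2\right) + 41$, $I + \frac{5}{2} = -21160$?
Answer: $- \frac{141070407383291}{3099967650} \approx -45507.0$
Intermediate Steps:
$I = - \frac{42325}{2}$ ($I = - \frac{5}{2} - 21160 = - \frac{42325}{2} \approx -21163.0$)
$k{\left(u \right)} = \frac{32}{3}$ ($k{\left(u \right)} = -2 + \frac{\left(-5 + 2\right) + 41}{3} = -2 + \frac{-3 + 41}{3} = -2 + \frac{1}{3} \cdot 38 = -2 + \frac{38}{3} = \frac{32}{3}$)
$T = \frac{179534741}{3099967650}$ ($T = \frac{\frac{32}{3 \left(-12207\right)} - \frac{4921}{- \frac{42325}{2}}}{4} = \frac{\frac{32}{3} \left(- \frac{1}{12207}\right) - - \frac{9842}{42325}}{4} = \frac{- \frac{32}{36621} + \frac{9842}{42325}}{4} = \frac{1}{4} \cdot \frac{359069482}{1549983825} = \frac{179534741}{3099967650} \approx 0.057915$)
$-45507 - T = -45507 - \frac{179534741}{3099967650} = - \frac{141070407383291}{3099967650}$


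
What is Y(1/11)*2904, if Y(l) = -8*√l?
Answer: -2112*√11 ≈ -7004.7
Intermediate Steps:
Y(1/11)*2904 = -8*√11/11*2904 = -2112*√11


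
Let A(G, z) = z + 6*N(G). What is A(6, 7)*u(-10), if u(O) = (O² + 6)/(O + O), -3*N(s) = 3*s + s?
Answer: 2173/10 ≈ 217.30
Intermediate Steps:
N(s) = -4*s/3 (N(s) = -(3*s + s)/3 = -4*s/3)
u(O) = (6 + O²)/(2*O) (u(O) = (6 + O²)/((2*O)) = (6 + O²)*(1/(2*O)) = (6 + O²)/(2*O))
A(G, z) = z - 8*G (A(G, z) = z + 6*(-4*G/3) = z - 8*G)
A(6, 7)*u(-10) = (7 - 8*6)*((½)*(-10) + 3/(-10)) = (7 - 48)*(-5 + 3*(-⅒)) = -41*(-5 - 3/10) = -41*(-53/10) = 2173/10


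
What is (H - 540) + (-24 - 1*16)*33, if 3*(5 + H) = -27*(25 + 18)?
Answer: -2252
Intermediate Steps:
H = -392 (H = -5 + (-27*(25 + 18))/3 = -5 + (-27*43)/3 = -5 + (⅓)*(-1161) = -5 - 387 = -392)
(H - 540) + (-24 - 1*16)*33 = (-392 - 540) + (-24 - 1*16)*33 = -932 + (-24 - 16)*33 = -932 - 40*33 = -932 - 1320 = -2252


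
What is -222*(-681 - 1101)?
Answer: 395604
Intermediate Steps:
-222*(-681 - 1101) = -222*(-1782) = 395604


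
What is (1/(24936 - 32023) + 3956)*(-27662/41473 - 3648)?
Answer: -4242466085895386/293919151 ≈ -1.4434e+7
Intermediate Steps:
(1/(24936 - 32023) + 3956)*(-27662/41473 - 3648) = (1/(-7087) + 3956)*(-27662*1/41473 - 3648) = (-1/7087 + 3956)*(-27662/41473 - 3648) = (28036171/7087)*(-151321166/41473) = -4242466085895386/293919151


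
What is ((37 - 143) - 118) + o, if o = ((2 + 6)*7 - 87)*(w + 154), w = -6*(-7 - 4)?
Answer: -7044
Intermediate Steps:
w = 66 (w = -6*(-11) = 66)
o = -6820 (o = ((2 + 6)*7 - 87)*(66 + 154) = (8*7 - 87)*220 = (56 - 87)*220 = -31*220 = -6820)
((37 - 143) - 118) + o = ((37 - 143) - 118) - 6820 = (-106 - 118) - 6820 = -224 - 6820 = -7044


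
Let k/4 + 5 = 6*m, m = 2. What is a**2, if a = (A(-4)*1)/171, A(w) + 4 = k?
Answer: 64/3249 ≈ 0.019698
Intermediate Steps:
k = 28 (k = -20 + 4*(6*2) = -20 + 4*12 = -20 + 48 = 28)
A(w) = 24 (A(w) = -4 + 28 = 24)
a = 8/57 (a = (24*1)/171 = 24*(1/171) = 8/57 ≈ 0.14035)
a**2 = (8/57)**2 = 64/3249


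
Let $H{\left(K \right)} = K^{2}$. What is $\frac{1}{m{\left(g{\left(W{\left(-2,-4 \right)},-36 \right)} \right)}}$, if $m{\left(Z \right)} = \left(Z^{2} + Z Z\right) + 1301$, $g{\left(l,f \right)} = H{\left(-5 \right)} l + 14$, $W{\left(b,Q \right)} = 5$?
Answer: $\frac{1}{39943} \approx 2.5036 \cdot 10^{-5}$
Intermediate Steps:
$g{\left(l,f \right)} = 14 + 25 l$ ($g{\left(l,f \right)} = \left(-5\right)^{2} l + 14 = 25 l + 14 = 14 + 25 l$)
$m{\left(Z \right)} = 1301 + 2 Z^{2}$ ($m{\left(Z \right)} = \left(Z^{2} + Z^{2}\right) + 1301 = 2 Z^{2} + 1301 = 1301 + 2 Z^{2}$)
$\frac{1}{m{\left(g{\left(W{\left(-2,-4 \right)},-36 \right)} \right)}} = \frac{1}{1301 + 2 \left(14 + 25 \cdot 5\right)^{2}} = \frac{1}{1301 + 2 \left(14 + 125\right)^{2}} = \frac{1}{1301 + 2 \cdot 139^{2}} = \frac{1}{1301 + 2 \cdot 19321} = \frac{1}{1301 + 38642} = \frac{1}{39943}$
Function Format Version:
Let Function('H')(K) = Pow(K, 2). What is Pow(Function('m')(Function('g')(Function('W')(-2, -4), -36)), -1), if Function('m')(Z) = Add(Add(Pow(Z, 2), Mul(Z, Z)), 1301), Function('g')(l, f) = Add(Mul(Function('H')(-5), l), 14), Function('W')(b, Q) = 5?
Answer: Rational(1, 39943) ≈ 2.5036e-5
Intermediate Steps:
Function('g')(l, f) = Add(14, Mul(25, l)) (Function('g')(l, f) = Add(Mul(Pow(-5, 2), l), 14) = Add(Mul(25, l), 14) = Add(14, Mul(25, l)))
Function('m')(Z) = Add(1301, Mul(2, Pow(Z, 2))) (Function('m')(Z) = Add(Add(Pow(Z, 2), Pow(Z, 2)), 1301) = Add(Mul(2, Pow(Z, 2)), 1301) = Add(1301, Mul(2, Pow(Z, 2))))
Pow(Function('m')(Function('g')(Function('W')(-2, -4), -36)), -1) = Pow(Add(1301, Mul(2, Pow(Add(14, Mul(25, 5)), 2))), -1) = Pow(Add(1301, Mul(2, Pow(Add(14, 125), 2))), -1) = Pow(Add(1301, Mul(2, Pow(139, 2))), -1) = Pow(Add(1301, Mul(2, 19321)), -1) = Pow(Add(1301, 38642), -1) = Pow(39943, -1) = Rational(1, 39943)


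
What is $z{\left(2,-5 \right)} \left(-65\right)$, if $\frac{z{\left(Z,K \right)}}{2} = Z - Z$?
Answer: $0$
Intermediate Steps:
$z{\left(Z,K \right)} = 0$ ($z{\left(Z,K \right)} = 2 \left(Z - Z\right) = 2 \cdot 0 = 0$)
$z{\left(2,-5 \right)} \left(-65\right) = 0 \left(-65\right) = 0$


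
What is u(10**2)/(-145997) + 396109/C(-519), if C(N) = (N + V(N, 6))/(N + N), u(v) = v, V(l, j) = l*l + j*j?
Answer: -10004720022729/6542563561 ≈ -1529.2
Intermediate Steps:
V(l, j) = j**2 + l**2 (V(l, j) = l**2 + j**2 = j**2 + l**2)
C(N) = (36 + N + N**2)/(2*N) (C(N) = (N + (6**2 + N**2))/(N + N) = (N + (36 + N**2))/((2*N)) = (36 + N + N**2)*(1/(2*N)) = (36 + N + N**2)/(2*N))
u(10**2)/(-145997) + 396109/C(-519) = 10**2/(-145997) + 396109/(((1/2)*(36 - 519 + (-519)**2)/(-519))) = 100*(-1/145997) + 396109/(((1/2)*(-1/519)*(36 - 519 + 269361))) = -100/145997 + 396109/(((1/2)*(-1/519)*268878)) = -100/145997 + 396109/(-44813/173) = -100/145997 + 396109*(-173/44813) = -100/145997 - 68526857/44813 = -10004720022729/6542563561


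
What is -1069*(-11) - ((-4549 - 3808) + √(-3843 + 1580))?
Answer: 20116 - I*√2263 ≈ 20116.0 - 47.571*I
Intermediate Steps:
-1069*(-11) - ((-4549 - 3808) + √(-3843 + 1580)) = 11759 - (-8357 + √(-2263)) = 11759 - (-8357 + I*√2263) = 11759 + (8357 - I*√2263) = 20116 - I*√2263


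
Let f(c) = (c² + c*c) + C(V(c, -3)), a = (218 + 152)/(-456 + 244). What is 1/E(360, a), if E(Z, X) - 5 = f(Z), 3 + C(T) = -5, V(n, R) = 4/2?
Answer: 1/259197 ≈ 3.8581e-6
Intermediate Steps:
V(n, R) = 2 (V(n, R) = 4*(½) = 2)
a = -185/106 (a = 370/(-212) = 370*(-1/212) = -185/106 ≈ -1.7453)
C(T) = -8 (C(T) = -3 - 5 = -8)
f(c) = -8 + 2*c² (f(c) = (c² + c*c) - 8 = (c² + c²) - 8 = 2*c² - 8 = -8 + 2*c²)
E(Z, X) = -3 + 2*Z² (E(Z, X) = 5 + (-8 + 2*Z²) = -3 + 2*Z²)
1/E(360, a) = 1/(-3 + 2*360²) = 1/(-3 + 2*129600) = 1/(-3 + 259200) = 1/259197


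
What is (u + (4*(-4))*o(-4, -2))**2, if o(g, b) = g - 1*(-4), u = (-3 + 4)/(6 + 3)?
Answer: 1/81 ≈ 0.012346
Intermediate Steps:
u = 1/9 ≈ 0.11111
o(g, b) = 4 + g (o(g, b) = g + 4 = 4 + g)
(u + (4*(-4))*o(-4, -2))**2 = (1/9 + (4*(-4))*(4 - 4))**2 = (1/9 - 16*0)**2 = (1/9 + 0)**2 = (1/9)**2 = 1/81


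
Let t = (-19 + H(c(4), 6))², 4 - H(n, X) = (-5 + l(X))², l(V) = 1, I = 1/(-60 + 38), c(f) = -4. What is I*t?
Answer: -961/22 ≈ -43.682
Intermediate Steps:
I = -1/22 (I = 1/(-22) = -1/22 ≈ -0.045455)
H(n, X) = -12 (H(n, X) = 4 - (-5 + 1)² = 4 - 1*(-4)² = 4 - 1*16 = 4 - 16 = -12)
t = 961 (t = (-19 - 12)² = (-31)² = 961)
I*t = -1/22*961 = -961/22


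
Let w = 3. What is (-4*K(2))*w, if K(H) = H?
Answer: -24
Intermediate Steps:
(-4*K(2))*w = -4*2*3 = -8*3 = -24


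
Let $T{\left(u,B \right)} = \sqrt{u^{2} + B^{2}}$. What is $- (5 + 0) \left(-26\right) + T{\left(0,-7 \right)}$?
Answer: $137$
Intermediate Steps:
$T{\left(u,B \right)} = \sqrt{B^{2} + u^{2}}$
$- (5 + 0) \left(-26\right) + T{\left(0,-7 \right)} = - (5 + 0) \left(-26\right) + \sqrt{\left(-7\right)^{2} + 0^{2}} = \left(-1\right) 5 \left(-26\right) + \sqrt{49 + 0} = \left(-5\right) \left(-26\right) + \sqrt{49} = 130 + 7 = 137$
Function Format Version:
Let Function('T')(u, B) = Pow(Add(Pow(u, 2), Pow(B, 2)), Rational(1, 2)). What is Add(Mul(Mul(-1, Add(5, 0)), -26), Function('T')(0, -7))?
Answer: 137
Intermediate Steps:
Function('T')(u, B) = Pow(Add(Pow(B, 2), Pow(u, 2)), Rational(1, 2))
Add(Mul(Mul(-1, Add(5, 0)), -26), Function('T')(0, -7)) = Add(Mul(Mul(-1, Add(5, 0)), -26), Pow(Add(Pow(-7, 2), Pow(0, 2)), Rational(1, 2))) = Add(Mul(Mul(-1, 5), -26), Pow(Add(49, 0), Rational(1, 2))) = Add(Mul(-5, -26), Pow(49, Rational(1, 2))) = Add(130, 7) = 137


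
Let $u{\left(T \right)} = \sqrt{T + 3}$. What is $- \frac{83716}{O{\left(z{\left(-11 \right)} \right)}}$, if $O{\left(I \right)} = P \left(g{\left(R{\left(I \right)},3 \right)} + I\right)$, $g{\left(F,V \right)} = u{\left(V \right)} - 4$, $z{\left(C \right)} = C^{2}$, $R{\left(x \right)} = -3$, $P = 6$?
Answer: $- \frac{544154}{4561} + \frac{41858 \sqrt{6}}{41049} \approx -116.81$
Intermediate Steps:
$u{\left(T \right)} = \sqrt{3 + T}$
$g{\left(F,V \right)} = -4 + \sqrt{3 + V}$ ($g{\left(F,V \right)} = \sqrt{3 + V} - 4 = -4 + \sqrt{3 + V}$)
$O{\left(I \right)} = -24 + 6 I + 6 \sqrt{6}$ ($O{\left(I \right)} = 6 \left(\left(-4 + \sqrt{3 + 3}\right) + I\right) = 6 \left(\left(-4 + \sqrt{6}\right) + I\right) = 6 \left(-4 + I + \sqrt{6}\right) = -24 + 6 I + 6 \sqrt{6}$)
$- \frac{83716}{O{\left(z{\left(-11 \right)} \right)}} = - \frac{83716}{-24 + 6 \left(-11\right)^{2} + 6 \sqrt{6}} = - \frac{83716}{-24 + 6 \cdot 121 + 6 \sqrt{6}} = - \frac{83716}{-24 + 726 + 6 \sqrt{6}} = - \frac{83716}{702 + 6 \sqrt{6}}$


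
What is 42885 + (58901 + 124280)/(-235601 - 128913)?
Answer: 15631999709/364514 ≈ 42885.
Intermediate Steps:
42885 + (58901 + 124280)/(-235601 - 128913) = 42885 + 183181/(-364514) = 42885 + 183181*(-1/364514) = 42885 - 183181/364514 = 15631999709/364514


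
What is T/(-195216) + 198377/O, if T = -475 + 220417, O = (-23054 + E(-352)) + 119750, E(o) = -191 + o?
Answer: 2929713551/3128434008 ≈ 0.93648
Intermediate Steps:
O = 96153 (O = (-23054 + (-191 - 352)) + 119750 = (-23054 - 543) + 119750 = -23597 + 119750 = 96153)
T = 219942
T/(-195216) + 198377/O = 219942/(-195216) + 198377/96153 = 219942*(-1/195216) + 198377*(1/96153) = -36657/32536 + 198377/96153 = 2929713551/3128434008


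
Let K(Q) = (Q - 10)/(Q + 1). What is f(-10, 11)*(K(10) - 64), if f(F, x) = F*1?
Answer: 640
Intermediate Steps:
f(F, x) = F
K(Q) = (-10 + Q)/(1 + Q)
f(-10, 11)*(K(10) - 64) = -10*((-10 + 10)/(1 + 10) - 64) = -10*(0/11 - 64) = -10*((1/11)*0 - 64) = -10*(0 - 64) = -10*(-64) = 640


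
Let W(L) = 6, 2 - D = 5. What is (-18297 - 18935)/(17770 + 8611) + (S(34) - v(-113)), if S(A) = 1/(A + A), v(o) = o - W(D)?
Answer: 210969657/1793908 ≈ 117.60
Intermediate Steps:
D = -3 (D = 2 - 1*5 = 2 - 5 = -3)
v(o) = -6 + o (v(o) = o - 1*6 = o - 6 = -6 + o)
S(A) = 1/(2*A)
(-18297 - 18935)/(17770 + 8611) + (S(34) - v(-113)) = (-18297 - 18935)/(17770 + 8611) + ((1/2)/34 - (-6 - 113)) = -37232/26381 + ((1/2)*(1/34) - 1*(-119)) = -37232*1/26381 + (1/68 + 119) = -37232/26381 + 8093/68 = 210969657/1793908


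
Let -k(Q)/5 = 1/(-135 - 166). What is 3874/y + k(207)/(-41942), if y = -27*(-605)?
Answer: 48907394033/206221893570 ≈ 0.23716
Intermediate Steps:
y = 16335
k(Q) = 5/301 (k(Q) = -5/(-135 - 166) = -5/(-301) = -5*(-1/301) = 5/301)
3874/y + k(207)/(-41942) = 3874/16335 + (5/301)/(-41942) = 3874*(1/16335) + (5/301)*(-1/41942) = 3874/16335 - 5/12624542 = 48907394033/206221893570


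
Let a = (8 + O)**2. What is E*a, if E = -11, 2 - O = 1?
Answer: -891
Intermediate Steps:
O = 1 (O = 2 - 1*1 = 2 - 1 = 1)
a = 81 (a = (8 + 1)**2 = 9**2 = 81)
E*a = -11*81 = -891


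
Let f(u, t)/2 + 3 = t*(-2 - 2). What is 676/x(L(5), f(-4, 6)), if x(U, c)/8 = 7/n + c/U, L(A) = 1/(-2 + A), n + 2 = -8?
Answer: -845/1627 ≈ -0.51936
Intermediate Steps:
n = -10 (n = -2 - 8 = -10)
f(u, t) = -6 - 8*t (f(u, t) = -6 + 2*(t*(-2 - 2)) = -6 + 2*(t*(-4)) = -6 + 2*(-4*t) = -6 - 8*t)
x(U, c) = -28/5 + 8*c/U (x(U, c) = 8*(7/(-10) + c/U) = 8*(7*(-⅒) + c/U) = 8*(-7/10 + c/U) = -28/5 + 8*c/U)
676/x(L(5), f(-4, 6)) = 676/(-28/5 + 8*(-6 - 8*6)/(1/(-2 + 5))) = 676/(-28/5 + 8*(-6 - 48)/(1/3)) = 676/(-28/5 + 8*(-54)/(⅓)) = 676/(-28/5 + 8*(-54)*3) = 676/(-28/5 - 1296) = 676/(-6508/5) = 676*(-5/6508) = -845/1627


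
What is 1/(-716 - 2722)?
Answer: -1/3438 ≈ -0.00029087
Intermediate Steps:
1/(-716 - 2722) = 1/(-3438) = -1/3438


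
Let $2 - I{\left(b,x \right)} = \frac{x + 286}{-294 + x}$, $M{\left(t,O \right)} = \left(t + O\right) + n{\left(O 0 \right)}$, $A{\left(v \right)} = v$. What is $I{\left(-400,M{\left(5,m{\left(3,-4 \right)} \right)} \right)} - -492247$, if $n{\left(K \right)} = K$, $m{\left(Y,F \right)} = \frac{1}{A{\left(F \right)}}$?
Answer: $\frac{569533256}{1157} \approx 4.9225 \cdot 10^{5}$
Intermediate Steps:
$m{\left(Y,F \right)} = \frac{1}{F}$
$M{\left(t,O \right)} = O + t$ ($M{\left(t,O \right)} = \left(t + O\right) + O 0 = \left(O + t\right) + 0 = O + t$)
$I{\left(b,x \right)} = 2 - \frac{286 + x}{-294 + x}$ ($I{\left(b,x \right)} = 2 - \frac{x + 286}{-294 + x} = 2 - \frac{286 + x}{-294 + x}$)
$I{\left(-400,M{\left(5,m{\left(3,-4 \right)} \right)} \right)} - -492247 = \frac{-874 + \left(\frac{1}{-4} + 5\right)}{-294 + \left(\frac{1}{-4} + 5\right)} - -492247 = \frac{-874 + \left(- \frac{1}{4} + 5\right)}{-294 + \left(- \frac{1}{4} + 5\right)} + 492247 = \frac{-874 + \frac{19}{4}}{-294 + \frac{19}{4}} + 492247 = \frac{1}{- \frac{1157}{4}} \left(- \frac{3477}{4}\right) + 492247 = \left(- \frac{4}{1157}\right) \left(- \frac{3477}{4}\right) + 492247 = \frac{3477}{1157} + 492247 = \frac{569533256}{1157}$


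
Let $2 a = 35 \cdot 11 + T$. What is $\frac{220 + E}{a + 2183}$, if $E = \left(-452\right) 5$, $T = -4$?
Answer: $- \frac{4080}{4747} \approx -0.85949$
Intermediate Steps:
$E = -2260$
$a = \frac{381}{2}$ ($a = \frac{35 \cdot 11 - 4}{2} = \frac{385 - 4}{2} = \frac{1}{2} \cdot 381 = \frac{381}{2} \approx 190.5$)
$\frac{220 + E}{a + 2183} = \frac{220 - 2260}{\frac{381}{2} + 2183} = - \frac{2040}{\frac{4747}{2}} = \left(-2040\right) \frac{2}{4747} = - \frac{4080}{4747}$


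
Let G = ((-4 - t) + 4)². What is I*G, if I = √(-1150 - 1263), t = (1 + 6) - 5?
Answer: 4*I*√2413 ≈ 196.49*I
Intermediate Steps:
t = 2 (t = 7 - 5 = 2)
G = 4 (G = ((-4 - 1*2) + 4)² = ((-4 - 2) + 4)² = (-6 + 4)² = (-2)² = 4)
I = I*√2413 (I = √(-2413) = I*√2413 ≈ 49.122*I)
I*G = (I*√2413)*4 = 4*I*√2413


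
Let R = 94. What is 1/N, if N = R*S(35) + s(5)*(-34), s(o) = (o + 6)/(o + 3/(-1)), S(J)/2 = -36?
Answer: -1/6955 ≈ -0.00014378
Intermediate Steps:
S(J) = -72 (S(J) = 2*(-36) = -72)
s(o) = (6 + o)/(-3 + o) (s(o) = (6 + o)/(o + 3*(-1)) = (6 + o)/(o - 3) = (6 + o)/(-3 + o))
N = -6955 (N = 94*(-72) + ((6 + 5)/(-3 + 5))*(-34) = -6768 + (11/2)*(-34) = -6768 - 187 = -6955)
1/N = 1/(-6955) = -1/6955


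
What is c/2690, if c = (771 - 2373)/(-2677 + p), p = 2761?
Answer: -267/37660 ≈ -0.0070897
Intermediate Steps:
c = -267/14 (c = (771 - 2373)/(-2677 + 2761) = -1602/84 = -1602*1/84 = -267/14 ≈ -19.071)
c/2690 = -267/14/2690 = -267/14*1/2690 = -267/37660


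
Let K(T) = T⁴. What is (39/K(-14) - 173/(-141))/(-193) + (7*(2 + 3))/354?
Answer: 5705815327/61679461872 ≈ 0.092507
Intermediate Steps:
(39/K(-14) - 173/(-141))/(-193) + (7*(2 + 3))/354 = (39/((-14)⁴) - 173/(-141))/(-193) + (7*(2 + 3))/354 = (39/38416 - 173*(-1/141))*(-1/193) + (7*5)*(1/354) = (39*(1/38416) + 173/141)*(-1/193) + 35*(1/354) = (39/38416 + 173/141)*(-1/193) + 35/354 = (6651467/5416656)*(-1/193) + 35/354 = -6651467/1045414608 + 35/354 = 5705815327/61679461872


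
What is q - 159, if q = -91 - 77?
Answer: -327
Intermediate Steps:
q = -168
q - 159 = -168 - 159 = -327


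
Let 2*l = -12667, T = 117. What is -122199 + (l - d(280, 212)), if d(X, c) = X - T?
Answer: -257391/2 ≈ -1.2870e+5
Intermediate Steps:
d(X, c) = -117 + X (d(X, c) = X - 1*117 = X - 117 = -117 + X)
l = -12667/2 (l = (½)*(-12667) = -12667/2 ≈ -6333.5)
-122199 + (l - d(280, 212)) = -122199 + (-12667/2 - (-117 + 280)) = -122199 + (-12667/2 - 1*163) = -122199 + (-12667/2 - 163) = -122199 - 12993/2 = -257391/2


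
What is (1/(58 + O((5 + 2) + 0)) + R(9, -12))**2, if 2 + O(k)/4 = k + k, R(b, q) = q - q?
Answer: 1/11236 ≈ 8.9000e-5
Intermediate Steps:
R(b, q) = 0
O(k) = -8 + 8*k (O(k) = -8 + 4*(k + k) = -8 + 4*(2*k) = -8 + 8*k)
(1/(58 + O((5 + 2) + 0)) + R(9, -12))**2 = (1/(58 + (-8 + 8*((5 + 2) + 0))) + 0)**2 = (1/(58 + (-8 + 8*(7 + 0))) + 0)**2 = (1/(58 + (-8 + 8*7)) + 0)**2 = (1/(58 + (-8 + 56)) + 0)**2 = (1/(58 + 48) + 0)**2 = (1/106 + 0)**2 = (1/106)**2 = 1/11236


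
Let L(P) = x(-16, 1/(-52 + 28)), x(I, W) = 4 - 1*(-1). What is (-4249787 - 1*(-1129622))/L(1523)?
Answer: -624033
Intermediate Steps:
x(I, W) = 5 (x(I, W) = 4 + 1 = 5)
L(P) = 5
(-4249787 - 1*(-1129622))/L(1523) = (-4249787 - 1*(-1129622))/5 = (-4249787 + 1129622)*(1/5) = -3120165*1/5 = -624033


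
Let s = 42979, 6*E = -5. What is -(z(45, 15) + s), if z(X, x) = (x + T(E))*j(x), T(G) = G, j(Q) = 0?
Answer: -42979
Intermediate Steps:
E = -5/6 (E = (1/6)*(-5) = -5/6 ≈ -0.83333)
z(X, x) = 0 (z(X, x) = (x - 5/6)*0 = (-5/6 + x)*0 = 0)
-(z(45, 15) + s) = -(0 + 42979) = -1*42979 = -42979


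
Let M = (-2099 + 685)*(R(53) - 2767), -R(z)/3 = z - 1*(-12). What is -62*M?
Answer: -259672616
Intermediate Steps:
R(z) = -36 - 3*z (R(z) = -3*(z - 1*(-12)) = -3*(z + 12) = -3*(12 + z) = -36 - 3*z)
M = 4188268 (M = (-2099 + 685)*((-36 - 3*53) - 2767) = -1414*((-36 - 159) - 2767) = -1414*(-195 - 2767) = -1414*(-2962) = 4188268)
-62*M = -62*4188268 = -259672616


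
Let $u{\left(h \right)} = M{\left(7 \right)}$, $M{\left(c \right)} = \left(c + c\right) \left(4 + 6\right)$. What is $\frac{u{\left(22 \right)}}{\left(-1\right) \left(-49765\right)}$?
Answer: $\frac{28}{9953} \approx 0.0028132$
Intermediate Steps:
$M{\left(c \right)} = 20 c$ ($M{\left(c \right)} = 2 c 10 = 20 c$)
$u{\left(h \right)} = 140$ ($u{\left(h \right)} = 20 \cdot 7 = 140$)
$\frac{u{\left(22 \right)}}{\left(-1\right) \left(-49765\right)} = \frac{140}{\left(-1\right) \left(-49765\right)} = \frac{140}{49765} = 140 \cdot \frac{1}{49765} = \frac{28}{9953}$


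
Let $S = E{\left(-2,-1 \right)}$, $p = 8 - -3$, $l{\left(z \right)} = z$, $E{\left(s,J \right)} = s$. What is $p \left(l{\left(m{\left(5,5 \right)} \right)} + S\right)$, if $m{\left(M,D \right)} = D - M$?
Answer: $-22$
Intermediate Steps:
$p = 11$ ($p = 8 + 3 = 11$)
$S = -2$
$p \left(l{\left(m{\left(5,5 \right)} \right)} + S\right) = 11 \left(\left(5 - 5\right) - 2\right) = 11 \left(0 - 2\right) = 11 \left(-2\right) = -22$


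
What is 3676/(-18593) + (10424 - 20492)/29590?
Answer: -147983582/275083435 ≈ -0.53796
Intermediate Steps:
3676/(-18593) + (10424 - 20492)/29590 = 3676*(-1/18593) - 10068*1/29590 = -3676/18593 - 5034/14795 = -147983582/275083435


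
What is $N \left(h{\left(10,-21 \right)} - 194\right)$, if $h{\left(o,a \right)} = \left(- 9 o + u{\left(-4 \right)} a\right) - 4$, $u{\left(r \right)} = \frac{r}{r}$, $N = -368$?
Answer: $113712$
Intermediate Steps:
$u{\left(r \right)} = 1$
$h{\left(o,a \right)} = -4 + a - 9 o$ ($h{\left(o,a \right)} = \left(- 9 o + 1 a\right) - 4 = \left(- 9 o + a\right) - 4 = \left(a - 9 o\right) - 4 = -4 + a - 9 o$)
$N \left(h{\left(10,-21 \right)} - 194\right) = - 368 \left(\left(-4 - 21 - 90\right) - 194\right) = - 368 \left(-115 - 194\right) = \left(-368\right) \left(-309\right) = 113712$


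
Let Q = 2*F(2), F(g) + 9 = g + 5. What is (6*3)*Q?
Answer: -72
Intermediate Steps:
F(g) = -4 + g (F(g) = -9 + (g + 5) = -9 + (5 + g) = -4 + g)
Q = -4 (Q = 2*(-4 + 2) = 2*(-2) = -4)
(6*3)*Q = (6*3)*(-4) = 18*(-4) = -72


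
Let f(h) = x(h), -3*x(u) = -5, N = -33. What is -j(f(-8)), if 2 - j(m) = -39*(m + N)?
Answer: 1220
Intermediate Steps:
x(u) = 5/3 (x(u) = -1/3*(-5) = 5/3)
f(h) = 5/3
j(m) = -1285 + 39*m (j(m) = 2 - (-39)*(m - 33) = 2 - (-39)*(-33 + m) = 2 - (1287 - 39*m) = 2 + (-1287 + 39*m) = -1285 + 39*m)
-j(f(-8)) = -(-1285 + 39*(5/3)) = -(-1285 + 65) = -1*(-1220) = 1220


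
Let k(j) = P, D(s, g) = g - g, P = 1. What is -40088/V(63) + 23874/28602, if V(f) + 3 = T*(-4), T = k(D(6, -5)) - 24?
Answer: -190745365/424263 ≈ -449.59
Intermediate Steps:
D(s, g) = 0
k(j) = 1
T = -23 (T = 1 - 24 = -23)
V(f) = 89 (V(f) = -3 - 23*(-4) = -3 + 92 = 89)
-40088/V(63) + 23874/28602 = -40088/89 + 23874/28602 = -40088*1/89 + 23874*(1/28602) = -40088/89 + 3979/4767 = -190745365/424263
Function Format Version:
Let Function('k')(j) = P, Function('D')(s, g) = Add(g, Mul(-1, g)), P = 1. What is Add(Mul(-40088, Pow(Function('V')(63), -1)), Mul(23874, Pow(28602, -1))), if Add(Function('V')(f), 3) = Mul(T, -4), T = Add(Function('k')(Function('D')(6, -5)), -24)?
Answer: Rational(-190745365, 424263) ≈ -449.59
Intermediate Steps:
Function('D')(s, g) = 0
Function('k')(j) = 1
T = -23 (T = Add(1, -24) = -23)
Function('V')(f) = 89 (Function('V')(f) = Add(-3, Mul(-23, -4)) = Add(-3, 92) = 89)
Add(Mul(-40088, Pow(Function('V')(63), -1)), Mul(23874, Pow(28602, -1))) = Add(Mul(-40088, Pow(89, -1)), Mul(23874, Pow(28602, -1))) = Add(Mul(-40088, Rational(1, 89)), Mul(23874, Rational(1, 28602))) = Add(Rational(-40088, 89), Rational(3979, 4767)) = Rational(-190745365, 424263)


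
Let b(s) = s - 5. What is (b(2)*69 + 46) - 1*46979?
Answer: -47140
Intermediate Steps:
b(s) = -5 + s
(b(2)*69 + 46) - 1*46979 = ((-5 + 2)*69 + 46) - 1*46979 = (-3*69 + 46) - 46979 = (-207 + 46) - 46979 = -161 - 46979 = -47140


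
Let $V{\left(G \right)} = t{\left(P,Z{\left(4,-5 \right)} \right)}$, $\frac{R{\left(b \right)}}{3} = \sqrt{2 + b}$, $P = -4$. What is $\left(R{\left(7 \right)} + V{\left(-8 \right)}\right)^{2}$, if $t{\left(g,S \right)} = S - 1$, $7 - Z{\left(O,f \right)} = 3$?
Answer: $144$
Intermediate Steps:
$Z{\left(O,f \right)} = 4$ ($Z{\left(O,f \right)} = 7 - 3 = 4$)
$t{\left(g,S \right)} = -1 + S$
$R{\left(b \right)} = 3 \sqrt{2 + b}$
$V{\left(G \right)} = 3$ ($V{\left(G \right)} = -1 + 4 = 3$)
$\left(R{\left(7 \right)} + V{\left(-8 \right)}\right)^{2} = \left(3 \sqrt{2 + 7} + 3\right)^{2} = \left(3 \sqrt{9} + 3\right)^{2} = \left(3 \cdot 3 + 3\right)^{2} = \left(9 + 3\right)^{2} = 12^{2} = 144$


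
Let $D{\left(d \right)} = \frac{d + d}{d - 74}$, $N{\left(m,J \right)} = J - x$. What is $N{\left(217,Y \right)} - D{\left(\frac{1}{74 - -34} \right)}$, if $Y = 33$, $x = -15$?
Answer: $\frac{383570}{7991} \approx 48.0$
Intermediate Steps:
$N{\left(m,J \right)} = 15 + J$ ($N{\left(m,J \right)} = J - -15 = J + 15 = 15 + J$)
$D{\left(d \right)} = \frac{2 d}{-74 + d}$
$N{\left(217,Y \right)} - D{\left(\frac{1}{74 - -34} \right)} = \left(15 + 33\right) - \frac{2}{\left(74 - -34\right) \left(-74 + \frac{1}{74 - -34}\right)} = 48 - \frac{2}{\left(74 + 34\right) \left(-74 + \frac{1}{74 + 34}\right)} = 48 - \frac{2}{108 \left(-74 + \frac{1}{108}\right)} = 48 - 2 \cdot \frac{1}{108} \frac{1}{-74 + \frac{1}{108}} = 48 - 2 \cdot \frac{1}{108} \frac{1}{- \frac{7991}{108}} = 48 - 2 \cdot \frac{1}{108} \left(- \frac{108}{7991}\right) = 48 - - \frac{2}{7991} = 48 + \frac{2}{7991} = \frac{383570}{7991}$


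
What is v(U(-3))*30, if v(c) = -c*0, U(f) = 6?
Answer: 0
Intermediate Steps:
v(c) = 0
v(U(-3))*30 = 0*30 = 0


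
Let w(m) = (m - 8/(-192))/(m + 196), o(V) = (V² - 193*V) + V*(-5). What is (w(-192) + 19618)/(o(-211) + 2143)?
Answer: 1878721/8490432 ≈ 0.22128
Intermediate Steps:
o(V) = V² - 198*V (o(V) = (V² - 193*V) - 5*V = V² - 198*V)
w(m) = (1/24 + m)/(196 + m) (w(m) = (m - 8*(-1/192))/(196 + m) = (m + 1/24)/(196 + m) = (1/24 + m)/(196 + m))
(w(-192) + 19618)/(o(-211) + 2143) = ((1/24 - 192)/(196 - 192) + 19618)/(-211*(-198 - 211) + 2143) = (-4607/24/4 + 19618)/(-211*(-409) + 2143) = ((¼)*(-4607/24) + 19618)/(86299 + 2143) = (-4607/96 + 19618)/88442 = (1878721/96)*(1/88442) = 1878721/8490432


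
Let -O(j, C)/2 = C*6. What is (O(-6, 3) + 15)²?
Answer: 441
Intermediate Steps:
O(j, C) = -12*C (O(j, C) = -2*C*6 = -12*C)
(O(-6, 3) + 15)² = (-12*3 + 15)² = (-36 + 15)² = (-21)² = 441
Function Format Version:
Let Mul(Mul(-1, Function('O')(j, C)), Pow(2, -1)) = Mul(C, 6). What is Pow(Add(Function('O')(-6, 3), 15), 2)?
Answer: 441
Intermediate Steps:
Function('O')(j, C) = Mul(-12, C) (Function('O')(j, C) = Mul(-2, Mul(C, 6)) = Mul(-2, Mul(6, C)) = Mul(-12, C))
Pow(Add(Function('O')(-6, 3), 15), 2) = Pow(Add(Mul(-12, 3), 15), 2) = Pow(Add(-36, 15), 2) = Pow(-21, 2) = 441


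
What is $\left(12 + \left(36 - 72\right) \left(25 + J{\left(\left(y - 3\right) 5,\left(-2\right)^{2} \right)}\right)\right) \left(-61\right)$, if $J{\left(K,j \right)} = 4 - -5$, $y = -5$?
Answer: $73932$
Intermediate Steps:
$J{\left(K,j \right)} = 9$ ($J{\left(K,j \right)} = 4 + 5 = 9$)
$\left(12 + \left(36 - 72\right) \left(25 + J{\left(\left(y - 3\right) 5,\left(-2\right)^{2} \right)}\right)\right) \left(-61\right) = \left(12 + \left(36 - 72\right) \left(25 + 9\right)\right) \left(-61\right) = \left(12 - 1224\right) \left(-61\right) = \left(-1212\right) \left(-61\right) = 73932$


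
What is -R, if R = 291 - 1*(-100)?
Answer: -391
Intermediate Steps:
R = 391 (R = 291 + 100 = 391)
-R = -1*391 = -391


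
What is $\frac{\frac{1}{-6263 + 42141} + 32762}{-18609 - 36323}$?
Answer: $- \frac{1175435037}{1970850296} \approx -0.59641$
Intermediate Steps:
$\frac{\frac{1}{-6263 + 42141} + 32762}{-18609 - 36323} = \frac{\frac{1}{35878} + 32762}{-54932} = \left(\frac{1}{35878} + 32762\right) \left(- \frac{1}{54932}\right) = \frac{1175435037}{35878} \left(- \frac{1}{54932}\right) = - \frac{1175435037}{1970850296}$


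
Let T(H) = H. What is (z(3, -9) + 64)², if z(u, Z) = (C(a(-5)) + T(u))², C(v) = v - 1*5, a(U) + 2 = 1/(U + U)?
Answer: 65302561/10000 ≈ 6530.3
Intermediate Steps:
a(U) = -2 + 1/(2*U) (a(U) = -2 + 1/(U + U) = -2 + 1/(2*U))
C(v) = -5 + v (C(v) = v - 5 = -5 + v)
z(u, Z) = (-71/10 + u)² (z(u, Z) = ((-5 + (-2 + (½)/(-5))) + u)² = ((-5 + (-2 + (½)*(-⅕))) + u)² = ((-5 + (-2 - ⅒)) + u)² = ((-5 - 21/10) + u)² = (-71/10 + u)²)
(z(3, -9) + 64)² = ((-71 + 10*3)²/100 + 64)² = ((-71 + 30)²/100 + 64)² = ((1/100)*(-41)² + 64)² = ((1/100)*1681 + 64)² = (1681/100 + 64)² = (8081/100)² = 65302561/10000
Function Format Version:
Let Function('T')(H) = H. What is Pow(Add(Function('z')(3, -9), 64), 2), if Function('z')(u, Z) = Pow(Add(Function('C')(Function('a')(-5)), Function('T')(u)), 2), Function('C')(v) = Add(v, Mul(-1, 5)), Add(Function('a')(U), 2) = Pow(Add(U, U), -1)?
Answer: Rational(65302561, 10000) ≈ 6530.3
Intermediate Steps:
Function('a')(U) = Add(-2, Mul(Rational(1, 2), Pow(U, -1))) (Function('a')(U) = Add(-2, Pow(Add(U, U), -1)) = Add(-2, Pow(Mul(2, U), -1)) = Add(-2, Mul(Rational(1, 2), Pow(U, -1))))
Function('C')(v) = Add(-5, v) (Function('C')(v) = Add(v, -5) = Add(-5, v))
Function('z')(u, Z) = Pow(Add(Rational(-71, 10), u), 2) (Function('z')(u, Z) = Pow(Add(Add(-5, Add(-2, Mul(Rational(1, 2), Pow(-5, -1)))), u), 2) = Pow(Add(Add(-5, Add(-2, Mul(Rational(1, 2), Rational(-1, 5)))), u), 2) = Pow(Add(Add(-5, Add(-2, Rational(-1, 10))), u), 2) = Pow(Add(Add(-5, Rational(-21, 10)), u), 2) = Pow(Add(Rational(-71, 10), u), 2))
Pow(Add(Function('z')(3, -9), 64), 2) = Pow(Add(Mul(Rational(1, 100), Pow(Add(-71, Mul(10, 3)), 2)), 64), 2) = Pow(Add(Mul(Rational(1, 100), Pow(Add(-71, 30), 2)), 64), 2) = Pow(Add(Mul(Rational(1, 100), Pow(-41, 2)), 64), 2) = Pow(Add(Mul(Rational(1, 100), 1681), 64), 2) = Pow(Add(Rational(1681, 100), 64), 2) = Pow(Rational(8081, 100), 2) = Rational(65302561, 10000)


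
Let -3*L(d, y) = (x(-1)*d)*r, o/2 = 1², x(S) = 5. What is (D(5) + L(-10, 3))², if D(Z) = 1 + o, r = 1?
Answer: 3481/9 ≈ 386.78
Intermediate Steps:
o = 2 (o = 2*1² = 2*1 = 2)
L(d, y) = -5*d/3
D(Z) = 3 (D(Z) = 1 + 2 = 3)
(D(5) + L(-10, 3))² = (3 - 5/3*(-10))² = (3 + 50/3)² = (59/3)² = 3481/9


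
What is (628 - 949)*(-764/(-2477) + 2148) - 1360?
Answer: -1711525280/2477 ≈ -6.9097e+5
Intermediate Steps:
(628 - 949)*(-764/(-2477) + 2148) - 1360 = -321*(-764*(-1/2477) + 2148) - 1360 = -321*(764/2477 + 2148) - 1360 = -321*5321360/2477 - 1360 = -1708156560/2477 - 1360 = -1711525280/2477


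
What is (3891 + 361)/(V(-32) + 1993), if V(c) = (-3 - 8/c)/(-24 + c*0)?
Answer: 408192/191339 ≈ 2.1333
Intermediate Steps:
V(c) = 1/8 + 1/(3*c) (V(c) = (-3 - 8/c)/(-24 + 0) = (-3 - 8/c)/(-24) = (-3 - 8/c)*(-1/24) = 1/8 + 1/(3*c))
(3891 + 361)/(V(-32) + 1993) = (3891 + 361)/((1/24)*(8 + 3*(-32))/(-32) + 1993) = 4252/((1/24)*(-1/32)*(8 - 96) + 1993) = 4252/((1/24)*(-1/32)*(-88) + 1993) = 4252/(11/96 + 1993) = 4252/(191339/96) = 4252*(96/191339) = 408192/191339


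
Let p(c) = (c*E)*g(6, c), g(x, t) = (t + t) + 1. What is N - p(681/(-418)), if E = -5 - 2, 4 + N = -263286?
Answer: -11499645478/43681 ≈ -2.6326e+5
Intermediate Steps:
N = -263290 (N = -4 - 263286 = -263290)
g(x, t) = 1 + 2*t (g(x, t) = 2*t + 1 = 1 + 2*t)
E = -7
p(c) = -7*c*(1 + 2*c) (p(c) = (c*(-7))*(1 + 2*c) = (-7*c)*(1 + 2*c) = -7*c*(1 + 2*c))
N - p(681/(-418)) = -263290 - (-7)*681/(-418)*(1 + 2*(681/(-418))) = -263290 - (-7)*681*(-1/418)*(1 + 2*(681*(-1/418))) = -263290 - (-7)*(-681)*(1 + 2*(-681/418))/418 = -263290 - (-7)*(-681)*(1 - 681/209)/418 = -263290 - (-7)*(-681)*(-472)/(418*209) = -263290 - 1*(-1125012/43681) = -263290 + 1125012/43681 = -11499645478/43681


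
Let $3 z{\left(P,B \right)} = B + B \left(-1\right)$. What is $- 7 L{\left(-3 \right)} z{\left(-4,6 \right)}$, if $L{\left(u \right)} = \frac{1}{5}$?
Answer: $0$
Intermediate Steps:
$z{\left(P,B \right)} = 0$ ($z{\left(P,B \right)} = \frac{B + B \left(-1\right)}{3} = \frac{B - B}{3} = \frac{1}{3} \cdot 0 = 0$)
$L{\left(u \right)} = \frac{1}{5}$
$- 7 L{\left(-3 \right)} z{\left(-4,6 \right)} = \left(-7\right) \frac{1}{5} \cdot 0 = \left(- \frac{7}{5}\right) 0 = 0$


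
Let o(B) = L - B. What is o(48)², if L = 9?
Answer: 1521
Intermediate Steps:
o(B) = 9 - B
o(48)² = (9 - 1*48)² = (9 - 48)² = (-39)² = 1521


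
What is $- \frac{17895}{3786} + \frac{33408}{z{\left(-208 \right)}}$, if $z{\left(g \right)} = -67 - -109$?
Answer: $\frac{6985061}{8834} \approx 790.7$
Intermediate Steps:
$z{\left(g \right)} = 42$ ($z{\left(g \right)} = -67 + 109 = 42$)
$- \frac{17895}{3786} + \frac{33408}{z{\left(-208 \right)}} = - \frac{17895}{3786} + \frac{33408}{42} = \left(-17895\right) \frac{1}{3786} + 33408 \cdot \frac{1}{42} = - \frac{5965}{1262} + \frac{5568}{7} = \frac{6985061}{8834}$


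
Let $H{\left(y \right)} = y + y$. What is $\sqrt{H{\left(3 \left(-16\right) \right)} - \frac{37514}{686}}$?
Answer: $\frac{i \sqrt{361795}}{49} \approx 12.275 i$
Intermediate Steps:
$H{\left(y \right)} = 2 y$
$\sqrt{H{\left(3 \left(-16\right) \right)} - \frac{37514}{686}} = \sqrt{2 \cdot 3 \left(-16\right) - \frac{37514}{686}} = \sqrt{2 \left(-48\right) - \frac{18757}{343}} = \sqrt{-96 - \frac{18757}{343}} = \sqrt{- \frac{51685}{343}} = \frac{i \sqrt{361795}}{49}$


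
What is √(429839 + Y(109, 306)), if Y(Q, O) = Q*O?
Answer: √463193 ≈ 680.58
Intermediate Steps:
Y(Q, O) = O*Q
√(429839 + Y(109, 306)) = √(429839 + 306*109) = √(429839 + 33354) = √463193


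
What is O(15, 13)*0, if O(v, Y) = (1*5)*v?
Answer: 0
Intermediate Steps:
O(v, Y) = 5*v
O(15, 13)*0 = (5*15)*0 = 75*0 = 0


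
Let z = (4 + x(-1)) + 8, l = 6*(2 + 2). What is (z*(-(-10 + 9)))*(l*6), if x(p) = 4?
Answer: 2304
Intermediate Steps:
l = 24 (l = 6*4 = 24)
z = 16 (z = (4 + 4) + 8 = 8 + 8 = 16)
(z*(-(-10 + 9)))*(l*6) = (16*(-(-10 + 9)))*(24*6) = (16*(-1*(-1)))*144 = (16*1)*144 = 16*144 = 2304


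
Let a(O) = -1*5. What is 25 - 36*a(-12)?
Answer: 205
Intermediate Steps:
a(O) = -5
25 - 36*a(-12) = 25 - 36*(-5) = 25 + 180 = 205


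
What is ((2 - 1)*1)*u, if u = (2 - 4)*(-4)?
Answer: 8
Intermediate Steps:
u = 8 (u = -2*(-4) = 8)
((2 - 1)*1)*u = ((2 - 1)*1)*8 = (1*1)*8 = 1*8 = 8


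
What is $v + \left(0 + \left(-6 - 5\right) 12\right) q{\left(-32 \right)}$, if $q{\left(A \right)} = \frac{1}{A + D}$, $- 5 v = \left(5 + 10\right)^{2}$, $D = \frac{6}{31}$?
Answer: $- \frac{20139}{493} \approx -40.85$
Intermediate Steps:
$D = \frac{6}{31}$ ($D = 6 \cdot \frac{1}{31} = \frac{6}{31} \approx 0.19355$)
$v = -45$ ($v = - \frac{\left(5 + 10\right)^{2}}{5} = - \frac{15^{2}}{5} = \left(- \frac{1}{5}\right) 225 = -45$)
$q{\left(A \right)} = \frac{1}{\frac{6}{31} + A}$ ($q{\left(A \right)} = \frac{1}{A + \frac{6}{31}} = \frac{1}{\frac{6}{31} + A}$)
$v + \left(0 + \left(-6 - 5\right) 12\right) q{\left(-32 \right)} = -45 + \left(0 + \left(-6 - 5\right) 12\right) \frac{31}{6 + 31 \left(-32\right)} = -45 + \left(0 + \left(-6 - 5\right) 12\right) \frac{31}{6 - 992} = -45 + \left(0 - 132\right) \frac{31}{-986} = -45 + \left(0 - 132\right) 31 \left(- \frac{1}{986}\right) = -45 - - \frac{2046}{493} = -45 + \frac{2046}{493} = - \frac{20139}{493}$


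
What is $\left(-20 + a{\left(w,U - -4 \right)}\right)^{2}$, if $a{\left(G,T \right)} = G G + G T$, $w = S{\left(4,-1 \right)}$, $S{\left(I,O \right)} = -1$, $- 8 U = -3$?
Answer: $\frac{34969}{64} \approx 546.39$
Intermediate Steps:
$U = \frac{3}{8}$ ($U = \left(- \frac{1}{8}\right) \left(-3\right) = \frac{3}{8} \approx 0.375$)
$w = -1$
$a{\left(G,T \right)} = G^{2} + G T$
$\left(-20 + a{\left(w,U - -4 \right)}\right)^{2} = \left(-20 - \left(-1 + \left(\frac{3}{8} - -4\right)\right)\right)^{2} = \left(-20 - \left(-1 + \left(\frac{3}{8} + 4\right)\right)\right)^{2} = \left(-20 - \left(-1 + \frac{35}{8}\right)\right)^{2} = \left(-20 - \frac{27}{8}\right)^{2} = \left(- \frac{187}{8}\right)^{2} = \frac{34969}{64}$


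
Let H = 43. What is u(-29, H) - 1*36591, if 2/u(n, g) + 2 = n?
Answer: -1134323/31 ≈ -36591.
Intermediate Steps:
u(n, g) = 2/(-2 + n)
u(-29, H) - 1*36591 = 2/(-2 - 29) - 1*36591 = 2/(-31) - 36591 = 2*(-1/31) - 36591 = -2/31 - 36591 = -1134323/31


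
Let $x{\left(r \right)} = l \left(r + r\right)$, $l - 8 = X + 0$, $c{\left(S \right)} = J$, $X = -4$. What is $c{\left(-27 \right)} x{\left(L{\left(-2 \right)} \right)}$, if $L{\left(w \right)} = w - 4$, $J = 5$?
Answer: $-240$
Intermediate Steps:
$L{\left(w \right)} = -4 + w$
$c{\left(S \right)} = 5$
$l = 4$ ($l = 8 + \left(-4 + 0\right) = 8 - 4 = 4$)
$x{\left(r \right)} = 8 r$ ($x{\left(r \right)} = 4 \left(r + r\right) = 4 \cdot 2 r = 8 r$)
$c{\left(-27 \right)} x{\left(L{\left(-2 \right)} \right)} = 5 \cdot 8 \left(-4 - 2\right) = 5 \cdot 8 \left(-6\right) = 5 \left(-48\right) = -240$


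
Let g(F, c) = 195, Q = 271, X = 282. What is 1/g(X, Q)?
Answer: 1/195 ≈ 0.0051282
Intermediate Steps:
1/g(X, Q) = 1/195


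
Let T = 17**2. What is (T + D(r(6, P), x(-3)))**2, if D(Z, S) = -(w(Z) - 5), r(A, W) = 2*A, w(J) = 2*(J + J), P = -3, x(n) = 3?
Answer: 60516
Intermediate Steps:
w(J) = 4*J (w(J) = 2*(2*J) = 4*J)
D(Z, S) = 5 - 4*Z (D(Z, S) = -(4*Z - 5) = -(-5 + 4*Z) = 5 - 4*Z)
T = 289
(T + D(r(6, P), x(-3)))**2 = (289 + (5 - 8*6))**2 = (289 + (5 - 4*12))**2 = (289 + (5 - 48))**2 = (289 - 43)**2 = 246**2 = 60516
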